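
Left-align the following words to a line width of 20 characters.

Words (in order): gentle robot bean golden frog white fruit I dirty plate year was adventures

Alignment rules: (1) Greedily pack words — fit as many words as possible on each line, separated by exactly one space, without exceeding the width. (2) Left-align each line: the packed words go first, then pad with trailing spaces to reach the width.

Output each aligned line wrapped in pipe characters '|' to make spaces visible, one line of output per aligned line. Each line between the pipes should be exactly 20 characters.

Answer: |gentle robot bean   |
|golden frog white   |
|fruit I dirty plate |
|year was adventures |

Derivation:
Line 1: ['gentle', 'robot', 'bean'] (min_width=17, slack=3)
Line 2: ['golden', 'frog', 'white'] (min_width=17, slack=3)
Line 3: ['fruit', 'I', 'dirty', 'plate'] (min_width=19, slack=1)
Line 4: ['year', 'was', 'adventures'] (min_width=19, slack=1)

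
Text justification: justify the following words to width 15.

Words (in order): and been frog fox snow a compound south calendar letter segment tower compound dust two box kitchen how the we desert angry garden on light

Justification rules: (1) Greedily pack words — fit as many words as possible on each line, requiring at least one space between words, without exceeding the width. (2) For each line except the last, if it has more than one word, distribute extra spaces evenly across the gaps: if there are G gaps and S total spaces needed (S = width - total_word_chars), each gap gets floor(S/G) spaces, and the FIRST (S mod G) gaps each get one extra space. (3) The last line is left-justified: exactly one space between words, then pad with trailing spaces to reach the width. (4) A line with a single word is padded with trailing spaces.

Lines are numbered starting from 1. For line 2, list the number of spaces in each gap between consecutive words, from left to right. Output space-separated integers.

Answer: 4 3

Derivation:
Line 1: ['and', 'been', 'frog'] (min_width=13, slack=2)
Line 2: ['fox', 'snow', 'a'] (min_width=10, slack=5)
Line 3: ['compound', 'south'] (min_width=14, slack=1)
Line 4: ['calendar', 'letter'] (min_width=15, slack=0)
Line 5: ['segment', 'tower'] (min_width=13, slack=2)
Line 6: ['compound', 'dust'] (min_width=13, slack=2)
Line 7: ['two', 'box', 'kitchen'] (min_width=15, slack=0)
Line 8: ['how', 'the', 'we'] (min_width=10, slack=5)
Line 9: ['desert', 'angry'] (min_width=12, slack=3)
Line 10: ['garden', 'on', 'light'] (min_width=15, slack=0)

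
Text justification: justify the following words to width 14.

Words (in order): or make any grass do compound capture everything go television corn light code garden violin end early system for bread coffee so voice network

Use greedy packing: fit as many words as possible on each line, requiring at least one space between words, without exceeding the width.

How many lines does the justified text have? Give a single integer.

Answer: 13

Derivation:
Line 1: ['or', 'make', 'any'] (min_width=11, slack=3)
Line 2: ['grass', 'do'] (min_width=8, slack=6)
Line 3: ['compound'] (min_width=8, slack=6)
Line 4: ['capture'] (min_width=7, slack=7)
Line 5: ['everything', 'go'] (min_width=13, slack=1)
Line 6: ['television'] (min_width=10, slack=4)
Line 7: ['corn', 'light'] (min_width=10, slack=4)
Line 8: ['code', 'garden'] (min_width=11, slack=3)
Line 9: ['violin', 'end'] (min_width=10, slack=4)
Line 10: ['early', 'system'] (min_width=12, slack=2)
Line 11: ['for', 'bread'] (min_width=9, slack=5)
Line 12: ['coffee', 'so'] (min_width=9, slack=5)
Line 13: ['voice', 'network'] (min_width=13, slack=1)
Total lines: 13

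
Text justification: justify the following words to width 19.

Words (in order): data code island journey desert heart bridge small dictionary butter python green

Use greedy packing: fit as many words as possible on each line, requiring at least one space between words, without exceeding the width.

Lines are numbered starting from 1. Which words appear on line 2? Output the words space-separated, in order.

Answer: journey desert

Derivation:
Line 1: ['data', 'code', 'island'] (min_width=16, slack=3)
Line 2: ['journey', 'desert'] (min_width=14, slack=5)
Line 3: ['heart', 'bridge', 'small'] (min_width=18, slack=1)
Line 4: ['dictionary', 'butter'] (min_width=17, slack=2)
Line 5: ['python', 'green'] (min_width=12, slack=7)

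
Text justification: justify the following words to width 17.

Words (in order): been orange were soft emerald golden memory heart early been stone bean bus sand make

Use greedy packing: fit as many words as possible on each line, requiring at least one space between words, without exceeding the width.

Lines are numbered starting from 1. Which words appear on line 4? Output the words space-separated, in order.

Answer: heart early been

Derivation:
Line 1: ['been', 'orange', 'were'] (min_width=16, slack=1)
Line 2: ['soft', 'emerald'] (min_width=12, slack=5)
Line 3: ['golden', 'memory'] (min_width=13, slack=4)
Line 4: ['heart', 'early', 'been'] (min_width=16, slack=1)
Line 5: ['stone', 'bean', 'bus'] (min_width=14, slack=3)
Line 6: ['sand', 'make'] (min_width=9, slack=8)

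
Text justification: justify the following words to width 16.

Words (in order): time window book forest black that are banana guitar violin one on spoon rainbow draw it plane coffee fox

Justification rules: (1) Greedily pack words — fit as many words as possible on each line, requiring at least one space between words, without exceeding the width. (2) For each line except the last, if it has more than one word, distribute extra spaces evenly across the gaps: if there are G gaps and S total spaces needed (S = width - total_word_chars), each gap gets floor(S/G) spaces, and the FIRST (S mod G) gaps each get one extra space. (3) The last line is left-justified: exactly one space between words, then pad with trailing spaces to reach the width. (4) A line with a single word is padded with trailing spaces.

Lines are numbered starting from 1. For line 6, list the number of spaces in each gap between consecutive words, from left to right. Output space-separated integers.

Line 1: ['time', 'window', 'book'] (min_width=16, slack=0)
Line 2: ['forest', 'black'] (min_width=12, slack=4)
Line 3: ['that', 'are', 'banana'] (min_width=15, slack=1)
Line 4: ['guitar', 'violin'] (min_width=13, slack=3)
Line 5: ['one', 'on', 'spoon'] (min_width=12, slack=4)
Line 6: ['rainbow', 'draw', 'it'] (min_width=15, slack=1)
Line 7: ['plane', 'coffee', 'fox'] (min_width=16, slack=0)

Answer: 2 1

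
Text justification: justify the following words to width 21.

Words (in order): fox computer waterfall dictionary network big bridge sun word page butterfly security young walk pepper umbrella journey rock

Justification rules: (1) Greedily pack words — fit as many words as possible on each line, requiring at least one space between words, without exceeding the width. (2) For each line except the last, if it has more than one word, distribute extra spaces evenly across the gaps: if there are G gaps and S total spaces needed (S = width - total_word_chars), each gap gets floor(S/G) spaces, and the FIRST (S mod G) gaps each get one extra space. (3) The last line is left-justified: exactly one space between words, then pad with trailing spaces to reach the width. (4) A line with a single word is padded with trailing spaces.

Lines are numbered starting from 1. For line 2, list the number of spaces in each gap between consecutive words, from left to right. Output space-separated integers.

Line 1: ['fox', 'computer'] (min_width=12, slack=9)
Line 2: ['waterfall', 'dictionary'] (min_width=20, slack=1)
Line 3: ['network', 'big', 'bridge'] (min_width=18, slack=3)
Line 4: ['sun', 'word', 'page'] (min_width=13, slack=8)
Line 5: ['butterfly', 'security'] (min_width=18, slack=3)
Line 6: ['young', 'walk', 'pepper'] (min_width=17, slack=4)
Line 7: ['umbrella', 'journey', 'rock'] (min_width=21, slack=0)

Answer: 2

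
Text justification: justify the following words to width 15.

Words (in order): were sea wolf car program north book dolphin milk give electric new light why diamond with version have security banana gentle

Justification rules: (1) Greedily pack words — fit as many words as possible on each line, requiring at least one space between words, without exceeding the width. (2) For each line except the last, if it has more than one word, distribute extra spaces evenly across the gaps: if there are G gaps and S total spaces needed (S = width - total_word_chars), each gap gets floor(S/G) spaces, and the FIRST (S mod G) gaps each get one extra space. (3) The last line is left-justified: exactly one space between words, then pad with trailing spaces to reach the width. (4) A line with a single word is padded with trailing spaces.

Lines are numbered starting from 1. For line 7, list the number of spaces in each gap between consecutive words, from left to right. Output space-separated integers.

Line 1: ['were', 'sea', 'wolf'] (min_width=13, slack=2)
Line 2: ['car', 'program'] (min_width=11, slack=4)
Line 3: ['north', 'book'] (min_width=10, slack=5)
Line 4: ['dolphin', 'milk'] (min_width=12, slack=3)
Line 5: ['give', 'electric'] (min_width=13, slack=2)
Line 6: ['new', 'light', 'why'] (min_width=13, slack=2)
Line 7: ['diamond', 'with'] (min_width=12, slack=3)
Line 8: ['version', 'have'] (min_width=12, slack=3)
Line 9: ['security', 'banana'] (min_width=15, slack=0)
Line 10: ['gentle'] (min_width=6, slack=9)

Answer: 4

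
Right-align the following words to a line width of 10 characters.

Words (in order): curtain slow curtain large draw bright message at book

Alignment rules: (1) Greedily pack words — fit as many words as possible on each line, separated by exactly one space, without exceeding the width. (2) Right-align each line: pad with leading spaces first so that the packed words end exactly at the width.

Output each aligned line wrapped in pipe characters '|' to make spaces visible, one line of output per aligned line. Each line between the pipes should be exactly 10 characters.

Line 1: ['curtain'] (min_width=7, slack=3)
Line 2: ['slow'] (min_width=4, slack=6)
Line 3: ['curtain'] (min_width=7, slack=3)
Line 4: ['large', 'draw'] (min_width=10, slack=0)
Line 5: ['bright'] (min_width=6, slack=4)
Line 6: ['message', 'at'] (min_width=10, slack=0)
Line 7: ['book'] (min_width=4, slack=6)

Answer: |   curtain|
|      slow|
|   curtain|
|large draw|
|    bright|
|message at|
|      book|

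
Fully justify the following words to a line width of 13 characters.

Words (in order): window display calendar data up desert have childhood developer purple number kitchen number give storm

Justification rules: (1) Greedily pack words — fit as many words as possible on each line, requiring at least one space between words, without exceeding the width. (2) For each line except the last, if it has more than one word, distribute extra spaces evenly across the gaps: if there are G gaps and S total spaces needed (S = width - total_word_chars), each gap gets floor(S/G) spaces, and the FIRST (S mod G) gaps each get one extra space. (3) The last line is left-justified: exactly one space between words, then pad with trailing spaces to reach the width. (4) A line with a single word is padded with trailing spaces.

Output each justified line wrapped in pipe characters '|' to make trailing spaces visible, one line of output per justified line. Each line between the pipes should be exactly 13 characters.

Line 1: ['window'] (min_width=6, slack=7)
Line 2: ['display'] (min_width=7, slack=6)
Line 3: ['calendar', 'data'] (min_width=13, slack=0)
Line 4: ['up', 'desert'] (min_width=9, slack=4)
Line 5: ['have'] (min_width=4, slack=9)
Line 6: ['childhood'] (min_width=9, slack=4)
Line 7: ['developer'] (min_width=9, slack=4)
Line 8: ['purple', 'number'] (min_width=13, slack=0)
Line 9: ['kitchen'] (min_width=7, slack=6)
Line 10: ['number', 'give'] (min_width=11, slack=2)
Line 11: ['storm'] (min_width=5, slack=8)

Answer: |window       |
|display      |
|calendar data|
|up     desert|
|have         |
|childhood    |
|developer    |
|purple number|
|kitchen      |
|number   give|
|storm        |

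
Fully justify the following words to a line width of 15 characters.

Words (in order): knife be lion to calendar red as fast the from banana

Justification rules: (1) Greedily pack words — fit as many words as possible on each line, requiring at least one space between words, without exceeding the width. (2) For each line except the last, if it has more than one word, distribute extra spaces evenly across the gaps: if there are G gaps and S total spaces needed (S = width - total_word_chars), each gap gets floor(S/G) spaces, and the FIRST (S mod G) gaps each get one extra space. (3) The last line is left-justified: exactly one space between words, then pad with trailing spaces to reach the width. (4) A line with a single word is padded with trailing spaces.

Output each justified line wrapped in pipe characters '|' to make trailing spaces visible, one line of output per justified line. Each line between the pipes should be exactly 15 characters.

Answer: |knife  be  lion|
|to calendar red|
|as   fast   the|
|from banana    |

Derivation:
Line 1: ['knife', 'be', 'lion'] (min_width=13, slack=2)
Line 2: ['to', 'calendar', 'red'] (min_width=15, slack=0)
Line 3: ['as', 'fast', 'the'] (min_width=11, slack=4)
Line 4: ['from', 'banana'] (min_width=11, slack=4)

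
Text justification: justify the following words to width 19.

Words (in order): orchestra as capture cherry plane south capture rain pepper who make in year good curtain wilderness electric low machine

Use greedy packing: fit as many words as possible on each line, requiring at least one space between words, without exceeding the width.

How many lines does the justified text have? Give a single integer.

Line 1: ['orchestra', 'as'] (min_width=12, slack=7)
Line 2: ['capture', 'cherry'] (min_width=14, slack=5)
Line 3: ['plane', 'south', 'capture'] (min_width=19, slack=0)
Line 4: ['rain', 'pepper', 'who'] (min_width=15, slack=4)
Line 5: ['make', 'in', 'year', 'good'] (min_width=17, slack=2)
Line 6: ['curtain', 'wilderness'] (min_width=18, slack=1)
Line 7: ['electric', 'low'] (min_width=12, slack=7)
Line 8: ['machine'] (min_width=7, slack=12)
Total lines: 8

Answer: 8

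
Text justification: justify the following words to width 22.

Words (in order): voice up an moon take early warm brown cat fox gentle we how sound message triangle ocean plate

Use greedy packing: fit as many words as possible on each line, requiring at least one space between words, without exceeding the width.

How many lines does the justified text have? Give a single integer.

Line 1: ['voice', 'up', 'an', 'moon', 'take'] (min_width=21, slack=1)
Line 2: ['early', 'warm', 'brown', 'cat'] (min_width=20, slack=2)
Line 3: ['fox', 'gentle', 'we', 'how'] (min_width=17, slack=5)
Line 4: ['sound', 'message', 'triangle'] (min_width=22, slack=0)
Line 5: ['ocean', 'plate'] (min_width=11, slack=11)
Total lines: 5

Answer: 5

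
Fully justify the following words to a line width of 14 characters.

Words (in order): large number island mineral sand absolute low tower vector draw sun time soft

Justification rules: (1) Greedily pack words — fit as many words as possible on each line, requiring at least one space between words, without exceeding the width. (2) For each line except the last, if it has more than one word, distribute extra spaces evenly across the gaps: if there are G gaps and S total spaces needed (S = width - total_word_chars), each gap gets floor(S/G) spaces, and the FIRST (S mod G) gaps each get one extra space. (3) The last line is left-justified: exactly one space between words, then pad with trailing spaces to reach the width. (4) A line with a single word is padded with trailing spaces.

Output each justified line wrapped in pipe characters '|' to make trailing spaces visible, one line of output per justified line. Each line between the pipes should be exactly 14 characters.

Answer: |large   number|
|island mineral|
|sand  absolute|
|low      tower|
|vector    draw|
|sun time soft |

Derivation:
Line 1: ['large', 'number'] (min_width=12, slack=2)
Line 2: ['island', 'mineral'] (min_width=14, slack=0)
Line 3: ['sand', 'absolute'] (min_width=13, slack=1)
Line 4: ['low', 'tower'] (min_width=9, slack=5)
Line 5: ['vector', 'draw'] (min_width=11, slack=3)
Line 6: ['sun', 'time', 'soft'] (min_width=13, slack=1)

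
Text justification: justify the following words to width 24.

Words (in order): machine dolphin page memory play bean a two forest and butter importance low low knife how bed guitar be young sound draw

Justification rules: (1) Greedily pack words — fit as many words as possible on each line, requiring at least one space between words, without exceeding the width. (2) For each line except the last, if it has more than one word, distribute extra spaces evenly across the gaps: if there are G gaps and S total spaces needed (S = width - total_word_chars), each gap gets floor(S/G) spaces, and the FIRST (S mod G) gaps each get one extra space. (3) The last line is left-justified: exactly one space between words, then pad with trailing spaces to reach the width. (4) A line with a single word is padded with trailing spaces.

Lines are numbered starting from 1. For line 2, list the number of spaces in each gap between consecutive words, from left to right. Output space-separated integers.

Answer: 2 2 1 1

Derivation:
Line 1: ['machine', 'dolphin', 'page'] (min_width=20, slack=4)
Line 2: ['memory', 'play', 'bean', 'a', 'two'] (min_width=22, slack=2)
Line 3: ['forest', 'and', 'butter'] (min_width=17, slack=7)
Line 4: ['importance', 'low', 'low', 'knife'] (min_width=24, slack=0)
Line 5: ['how', 'bed', 'guitar', 'be', 'young'] (min_width=23, slack=1)
Line 6: ['sound', 'draw'] (min_width=10, slack=14)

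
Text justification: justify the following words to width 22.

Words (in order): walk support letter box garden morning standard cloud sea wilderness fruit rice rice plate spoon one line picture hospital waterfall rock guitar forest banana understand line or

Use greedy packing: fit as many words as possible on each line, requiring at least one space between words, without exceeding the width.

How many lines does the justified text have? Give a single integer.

Line 1: ['walk', 'support', 'letter'] (min_width=19, slack=3)
Line 2: ['box', 'garden', 'morning'] (min_width=18, slack=4)
Line 3: ['standard', 'cloud', 'sea'] (min_width=18, slack=4)
Line 4: ['wilderness', 'fruit', 'rice'] (min_width=21, slack=1)
Line 5: ['rice', 'plate', 'spoon', 'one'] (min_width=20, slack=2)
Line 6: ['line', 'picture', 'hospital'] (min_width=21, slack=1)
Line 7: ['waterfall', 'rock', 'guitar'] (min_width=21, slack=1)
Line 8: ['forest', 'banana'] (min_width=13, slack=9)
Line 9: ['understand', 'line', 'or'] (min_width=18, slack=4)
Total lines: 9

Answer: 9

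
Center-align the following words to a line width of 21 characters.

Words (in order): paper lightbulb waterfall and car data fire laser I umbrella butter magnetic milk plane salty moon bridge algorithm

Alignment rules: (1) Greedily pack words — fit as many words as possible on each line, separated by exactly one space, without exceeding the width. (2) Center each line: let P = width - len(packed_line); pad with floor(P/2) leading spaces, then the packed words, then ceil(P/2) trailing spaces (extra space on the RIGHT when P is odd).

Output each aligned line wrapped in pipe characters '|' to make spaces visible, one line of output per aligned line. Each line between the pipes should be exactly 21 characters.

Line 1: ['paper', 'lightbulb'] (min_width=15, slack=6)
Line 2: ['waterfall', 'and', 'car'] (min_width=17, slack=4)
Line 3: ['data', 'fire', 'laser', 'I'] (min_width=17, slack=4)
Line 4: ['umbrella', 'butter'] (min_width=15, slack=6)
Line 5: ['magnetic', 'milk', 'plane'] (min_width=19, slack=2)
Line 6: ['salty', 'moon', 'bridge'] (min_width=17, slack=4)
Line 7: ['algorithm'] (min_width=9, slack=12)

Answer: |   paper lightbulb   |
|  waterfall and car  |
|  data fire laser I  |
|   umbrella butter   |
| magnetic milk plane |
|  salty moon bridge  |
|      algorithm      |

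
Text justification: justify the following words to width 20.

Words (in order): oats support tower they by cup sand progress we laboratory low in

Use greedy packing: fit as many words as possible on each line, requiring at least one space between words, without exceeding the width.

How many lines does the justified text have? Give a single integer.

Answer: 4

Derivation:
Line 1: ['oats', 'support', 'tower'] (min_width=18, slack=2)
Line 2: ['they', 'by', 'cup', 'sand'] (min_width=16, slack=4)
Line 3: ['progress', 'we'] (min_width=11, slack=9)
Line 4: ['laboratory', 'low', 'in'] (min_width=17, slack=3)
Total lines: 4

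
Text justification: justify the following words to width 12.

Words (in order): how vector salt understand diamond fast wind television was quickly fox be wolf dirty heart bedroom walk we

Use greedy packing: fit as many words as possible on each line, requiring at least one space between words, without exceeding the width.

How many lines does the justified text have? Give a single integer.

Answer: 11

Derivation:
Line 1: ['how', 'vector'] (min_width=10, slack=2)
Line 2: ['salt'] (min_width=4, slack=8)
Line 3: ['understand'] (min_width=10, slack=2)
Line 4: ['diamond', 'fast'] (min_width=12, slack=0)
Line 5: ['wind'] (min_width=4, slack=8)
Line 6: ['television'] (min_width=10, slack=2)
Line 7: ['was', 'quickly'] (min_width=11, slack=1)
Line 8: ['fox', 'be', 'wolf'] (min_width=11, slack=1)
Line 9: ['dirty', 'heart'] (min_width=11, slack=1)
Line 10: ['bedroom', 'walk'] (min_width=12, slack=0)
Line 11: ['we'] (min_width=2, slack=10)
Total lines: 11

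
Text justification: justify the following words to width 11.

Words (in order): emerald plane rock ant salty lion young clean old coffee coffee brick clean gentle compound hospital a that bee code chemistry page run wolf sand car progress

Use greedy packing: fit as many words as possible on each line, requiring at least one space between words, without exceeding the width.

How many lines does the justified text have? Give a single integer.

Answer: 18

Derivation:
Line 1: ['emerald'] (min_width=7, slack=4)
Line 2: ['plane', 'rock'] (min_width=10, slack=1)
Line 3: ['ant', 'salty'] (min_width=9, slack=2)
Line 4: ['lion', 'young'] (min_width=10, slack=1)
Line 5: ['clean', 'old'] (min_width=9, slack=2)
Line 6: ['coffee'] (min_width=6, slack=5)
Line 7: ['coffee'] (min_width=6, slack=5)
Line 8: ['brick', 'clean'] (min_width=11, slack=0)
Line 9: ['gentle'] (min_width=6, slack=5)
Line 10: ['compound'] (min_width=8, slack=3)
Line 11: ['hospital', 'a'] (min_width=10, slack=1)
Line 12: ['that', 'bee'] (min_width=8, slack=3)
Line 13: ['code'] (min_width=4, slack=7)
Line 14: ['chemistry'] (min_width=9, slack=2)
Line 15: ['page', 'run'] (min_width=8, slack=3)
Line 16: ['wolf', 'sand'] (min_width=9, slack=2)
Line 17: ['car'] (min_width=3, slack=8)
Line 18: ['progress'] (min_width=8, slack=3)
Total lines: 18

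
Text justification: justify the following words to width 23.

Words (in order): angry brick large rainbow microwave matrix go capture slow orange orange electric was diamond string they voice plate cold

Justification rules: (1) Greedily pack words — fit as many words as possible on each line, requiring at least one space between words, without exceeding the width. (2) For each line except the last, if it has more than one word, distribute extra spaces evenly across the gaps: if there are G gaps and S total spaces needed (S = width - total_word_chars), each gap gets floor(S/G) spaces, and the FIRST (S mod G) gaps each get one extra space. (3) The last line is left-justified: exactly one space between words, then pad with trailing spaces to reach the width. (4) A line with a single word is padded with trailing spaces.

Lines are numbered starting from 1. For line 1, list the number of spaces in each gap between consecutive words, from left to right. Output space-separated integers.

Answer: 4 4

Derivation:
Line 1: ['angry', 'brick', 'large'] (min_width=17, slack=6)
Line 2: ['rainbow', 'microwave'] (min_width=17, slack=6)
Line 3: ['matrix', 'go', 'capture', 'slow'] (min_width=22, slack=1)
Line 4: ['orange', 'orange', 'electric'] (min_width=22, slack=1)
Line 5: ['was', 'diamond', 'string', 'they'] (min_width=23, slack=0)
Line 6: ['voice', 'plate', 'cold'] (min_width=16, slack=7)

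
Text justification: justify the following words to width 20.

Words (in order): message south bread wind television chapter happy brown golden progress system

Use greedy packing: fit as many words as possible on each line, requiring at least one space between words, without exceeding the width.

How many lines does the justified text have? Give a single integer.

Line 1: ['message', 'south', 'bread'] (min_width=19, slack=1)
Line 2: ['wind', 'television'] (min_width=15, slack=5)
Line 3: ['chapter', 'happy', 'brown'] (min_width=19, slack=1)
Line 4: ['golden', 'progress'] (min_width=15, slack=5)
Line 5: ['system'] (min_width=6, slack=14)
Total lines: 5

Answer: 5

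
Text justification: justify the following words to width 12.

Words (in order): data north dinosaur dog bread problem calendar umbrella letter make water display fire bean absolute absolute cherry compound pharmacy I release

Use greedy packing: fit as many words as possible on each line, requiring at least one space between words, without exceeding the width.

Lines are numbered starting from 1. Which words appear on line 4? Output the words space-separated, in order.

Line 1: ['data', 'north'] (min_width=10, slack=2)
Line 2: ['dinosaur', 'dog'] (min_width=12, slack=0)
Line 3: ['bread'] (min_width=5, slack=7)
Line 4: ['problem'] (min_width=7, slack=5)
Line 5: ['calendar'] (min_width=8, slack=4)
Line 6: ['umbrella'] (min_width=8, slack=4)
Line 7: ['letter', 'make'] (min_width=11, slack=1)
Line 8: ['water'] (min_width=5, slack=7)
Line 9: ['display', 'fire'] (min_width=12, slack=0)
Line 10: ['bean'] (min_width=4, slack=8)
Line 11: ['absolute'] (min_width=8, slack=4)
Line 12: ['absolute'] (min_width=8, slack=4)
Line 13: ['cherry'] (min_width=6, slack=6)
Line 14: ['compound'] (min_width=8, slack=4)
Line 15: ['pharmacy', 'I'] (min_width=10, slack=2)
Line 16: ['release'] (min_width=7, slack=5)

Answer: problem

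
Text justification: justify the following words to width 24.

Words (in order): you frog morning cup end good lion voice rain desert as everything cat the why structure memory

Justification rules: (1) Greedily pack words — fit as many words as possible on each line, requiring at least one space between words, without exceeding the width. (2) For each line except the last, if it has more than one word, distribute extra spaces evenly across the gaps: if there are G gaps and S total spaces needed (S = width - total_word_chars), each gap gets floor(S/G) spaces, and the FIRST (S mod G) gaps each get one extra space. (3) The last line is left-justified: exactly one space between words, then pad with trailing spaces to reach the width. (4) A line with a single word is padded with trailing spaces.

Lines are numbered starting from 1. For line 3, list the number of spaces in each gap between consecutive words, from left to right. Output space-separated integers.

Line 1: ['you', 'frog', 'morning', 'cup', 'end'] (min_width=24, slack=0)
Line 2: ['good', 'lion', 'voice', 'rain'] (min_width=20, slack=4)
Line 3: ['desert', 'as', 'everything', 'cat'] (min_width=24, slack=0)
Line 4: ['the', 'why', 'structure', 'memory'] (min_width=24, slack=0)

Answer: 1 1 1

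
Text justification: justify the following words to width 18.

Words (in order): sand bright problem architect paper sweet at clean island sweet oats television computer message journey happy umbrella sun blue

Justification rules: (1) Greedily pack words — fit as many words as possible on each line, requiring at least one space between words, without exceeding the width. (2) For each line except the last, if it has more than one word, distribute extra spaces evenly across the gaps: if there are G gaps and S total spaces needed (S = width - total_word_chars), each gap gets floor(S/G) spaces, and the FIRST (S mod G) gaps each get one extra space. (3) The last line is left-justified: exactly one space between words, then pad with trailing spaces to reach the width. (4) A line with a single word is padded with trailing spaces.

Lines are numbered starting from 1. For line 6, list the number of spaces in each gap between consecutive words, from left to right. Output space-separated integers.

Line 1: ['sand', 'bright'] (min_width=11, slack=7)
Line 2: ['problem', 'architect'] (min_width=17, slack=1)
Line 3: ['paper', 'sweet', 'at'] (min_width=14, slack=4)
Line 4: ['clean', 'island', 'sweet'] (min_width=18, slack=0)
Line 5: ['oats', 'television'] (min_width=15, slack=3)
Line 6: ['computer', 'message'] (min_width=16, slack=2)
Line 7: ['journey', 'happy'] (min_width=13, slack=5)
Line 8: ['umbrella', 'sun', 'blue'] (min_width=17, slack=1)

Answer: 3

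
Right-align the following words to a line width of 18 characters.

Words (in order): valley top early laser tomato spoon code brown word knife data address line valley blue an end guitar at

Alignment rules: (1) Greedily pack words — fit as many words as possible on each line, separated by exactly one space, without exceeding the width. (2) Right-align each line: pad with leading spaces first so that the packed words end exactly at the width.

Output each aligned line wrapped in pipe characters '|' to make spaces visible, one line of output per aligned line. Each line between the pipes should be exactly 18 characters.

Line 1: ['valley', 'top', 'early'] (min_width=16, slack=2)
Line 2: ['laser', 'tomato', 'spoon'] (min_width=18, slack=0)
Line 3: ['code', 'brown', 'word'] (min_width=15, slack=3)
Line 4: ['knife', 'data', 'address'] (min_width=18, slack=0)
Line 5: ['line', 'valley', 'blue'] (min_width=16, slack=2)
Line 6: ['an', 'end', 'guitar', 'at'] (min_width=16, slack=2)

Answer: |  valley top early|
|laser tomato spoon|
|   code brown word|
|knife data address|
|  line valley blue|
|  an end guitar at|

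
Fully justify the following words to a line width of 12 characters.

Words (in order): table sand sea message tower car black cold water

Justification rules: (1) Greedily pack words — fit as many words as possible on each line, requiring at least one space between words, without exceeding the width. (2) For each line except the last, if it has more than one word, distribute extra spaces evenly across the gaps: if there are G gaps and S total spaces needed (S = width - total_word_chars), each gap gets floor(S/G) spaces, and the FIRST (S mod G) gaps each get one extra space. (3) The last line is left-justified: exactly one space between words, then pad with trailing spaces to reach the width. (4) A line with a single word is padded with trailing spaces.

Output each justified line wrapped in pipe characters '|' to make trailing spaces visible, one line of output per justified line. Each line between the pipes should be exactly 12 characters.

Answer: |table   sand|
|sea  message|
|tower    car|
|black   cold|
|water       |

Derivation:
Line 1: ['table', 'sand'] (min_width=10, slack=2)
Line 2: ['sea', 'message'] (min_width=11, slack=1)
Line 3: ['tower', 'car'] (min_width=9, slack=3)
Line 4: ['black', 'cold'] (min_width=10, slack=2)
Line 5: ['water'] (min_width=5, slack=7)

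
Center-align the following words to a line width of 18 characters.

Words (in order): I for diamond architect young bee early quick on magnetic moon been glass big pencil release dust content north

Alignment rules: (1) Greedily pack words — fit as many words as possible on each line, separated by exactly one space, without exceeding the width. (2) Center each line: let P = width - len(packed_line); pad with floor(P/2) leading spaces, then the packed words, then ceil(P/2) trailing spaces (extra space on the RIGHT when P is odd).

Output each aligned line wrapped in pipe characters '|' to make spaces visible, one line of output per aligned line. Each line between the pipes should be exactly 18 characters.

Line 1: ['I', 'for', 'diamond'] (min_width=13, slack=5)
Line 2: ['architect', 'young'] (min_width=15, slack=3)
Line 3: ['bee', 'early', 'quick', 'on'] (min_width=18, slack=0)
Line 4: ['magnetic', 'moon', 'been'] (min_width=18, slack=0)
Line 5: ['glass', 'big', 'pencil'] (min_width=16, slack=2)
Line 6: ['release', 'dust'] (min_width=12, slack=6)
Line 7: ['content', 'north'] (min_width=13, slack=5)

Answer: |  I for diamond   |
| architect young  |
|bee early quick on|
|magnetic moon been|
| glass big pencil |
|   release dust   |
|  content north   |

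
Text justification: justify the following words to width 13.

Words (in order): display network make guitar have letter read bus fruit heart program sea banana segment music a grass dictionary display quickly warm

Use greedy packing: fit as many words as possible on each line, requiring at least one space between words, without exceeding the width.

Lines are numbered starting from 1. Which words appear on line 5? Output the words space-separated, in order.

Line 1: ['display'] (min_width=7, slack=6)
Line 2: ['network', 'make'] (min_width=12, slack=1)
Line 3: ['guitar', 'have'] (min_width=11, slack=2)
Line 4: ['letter', 'read'] (min_width=11, slack=2)
Line 5: ['bus', 'fruit'] (min_width=9, slack=4)
Line 6: ['heart', 'program'] (min_width=13, slack=0)
Line 7: ['sea', 'banana'] (min_width=10, slack=3)
Line 8: ['segment', 'music'] (min_width=13, slack=0)
Line 9: ['a', 'grass'] (min_width=7, slack=6)
Line 10: ['dictionary'] (min_width=10, slack=3)
Line 11: ['display'] (min_width=7, slack=6)
Line 12: ['quickly', 'warm'] (min_width=12, slack=1)

Answer: bus fruit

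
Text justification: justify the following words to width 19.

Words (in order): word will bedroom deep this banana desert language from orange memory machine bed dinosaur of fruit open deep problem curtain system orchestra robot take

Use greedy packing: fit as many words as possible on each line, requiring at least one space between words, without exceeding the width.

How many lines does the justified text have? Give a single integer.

Line 1: ['word', 'will', 'bedroom'] (min_width=17, slack=2)
Line 2: ['deep', 'this', 'banana'] (min_width=16, slack=3)
Line 3: ['desert', 'language'] (min_width=15, slack=4)
Line 4: ['from', 'orange', 'memory'] (min_width=18, slack=1)
Line 5: ['machine', 'bed'] (min_width=11, slack=8)
Line 6: ['dinosaur', 'of', 'fruit'] (min_width=17, slack=2)
Line 7: ['open', 'deep', 'problem'] (min_width=17, slack=2)
Line 8: ['curtain', 'system'] (min_width=14, slack=5)
Line 9: ['orchestra', 'robot'] (min_width=15, slack=4)
Line 10: ['take'] (min_width=4, slack=15)
Total lines: 10

Answer: 10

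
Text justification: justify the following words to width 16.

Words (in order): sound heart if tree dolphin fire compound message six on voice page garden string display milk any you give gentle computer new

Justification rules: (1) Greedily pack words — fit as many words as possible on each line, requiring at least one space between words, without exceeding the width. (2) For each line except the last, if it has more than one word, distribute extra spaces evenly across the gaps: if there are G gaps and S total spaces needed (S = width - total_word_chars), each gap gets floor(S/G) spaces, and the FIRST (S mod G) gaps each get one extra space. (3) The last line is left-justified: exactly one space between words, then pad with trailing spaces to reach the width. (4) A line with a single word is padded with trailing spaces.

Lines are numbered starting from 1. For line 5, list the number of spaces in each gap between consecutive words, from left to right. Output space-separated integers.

Answer: 7

Derivation:
Line 1: ['sound', 'heart', 'if'] (min_width=14, slack=2)
Line 2: ['tree', 'dolphin'] (min_width=12, slack=4)
Line 3: ['fire', 'compound'] (min_width=13, slack=3)
Line 4: ['message', 'six', 'on'] (min_width=14, slack=2)
Line 5: ['voice', 'page'] (min_width=10, slack=6)
Line 6: ['garden', 'string'] (min_width=13, slack=3)
Line 7: ['display', 'milk', 'any'] (min_width=16, slack=0)
Line 8: ['you', 'give', 'gentle'] (min_width=15, slack=1)
Line 9: ['computer', 'new'] (min_width=12, slack=4)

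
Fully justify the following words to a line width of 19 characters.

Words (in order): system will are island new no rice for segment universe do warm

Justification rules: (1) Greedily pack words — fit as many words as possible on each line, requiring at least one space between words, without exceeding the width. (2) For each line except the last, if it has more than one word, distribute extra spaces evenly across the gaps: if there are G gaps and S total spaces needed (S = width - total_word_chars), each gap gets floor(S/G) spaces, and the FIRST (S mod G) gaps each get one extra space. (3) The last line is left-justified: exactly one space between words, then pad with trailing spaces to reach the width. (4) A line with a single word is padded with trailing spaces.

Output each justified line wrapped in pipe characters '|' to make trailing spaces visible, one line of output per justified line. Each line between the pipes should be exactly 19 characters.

Answer: |system   will   are|
|island  new no rice|
|for         segment|
|universe do warm   |

Derivation:
Line 1: ['system', 'will', 'are'] (min_width=15, slack=4)
Line 2: ['island', 'new', 'no', 'rice'] (min_width=18, slack=1)
Line 3: ['for', 'segment'] (min_width=11, slack=8)
Line 4: ['universe', 'do', 'warm'] (min_width=16, slack=3)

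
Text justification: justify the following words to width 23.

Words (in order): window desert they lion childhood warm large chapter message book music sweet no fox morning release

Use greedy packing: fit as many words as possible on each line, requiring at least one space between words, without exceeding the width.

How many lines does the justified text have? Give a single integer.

Line 1: ['window', 'desert', 'they', 'lion'] (min_width=23, slack=0)
Line 2: ['childhood', 'warm', 'large'] (min_width=20, slack=3)
Line 3: ['chapter', 'message', 'book'] (min_width=20, slack=3)
Line 4: ['music', 'sweet', 'no', 'fox'] (min_width=18, slack=5)
Line 5: ['morning', 'release'] (min_width=15, slack=8)
Total lines: 5

Answer: 5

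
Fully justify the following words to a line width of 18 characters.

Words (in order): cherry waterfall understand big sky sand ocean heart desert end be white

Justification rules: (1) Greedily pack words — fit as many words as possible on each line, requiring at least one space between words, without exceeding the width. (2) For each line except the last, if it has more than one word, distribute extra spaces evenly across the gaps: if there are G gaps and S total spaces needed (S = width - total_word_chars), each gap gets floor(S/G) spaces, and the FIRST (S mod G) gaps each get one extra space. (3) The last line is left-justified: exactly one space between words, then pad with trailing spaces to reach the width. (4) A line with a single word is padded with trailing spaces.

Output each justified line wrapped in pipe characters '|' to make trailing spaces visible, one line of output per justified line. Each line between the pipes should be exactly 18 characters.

Answer: |cherry   waterfall|
|understand big sky|
|sand  ocean  heart|
|desert    end   be|
|white             |

Derivation:
Line 1: ['cherry', 'waterfall'] (min_width=16, slack=2)
Line 2: ['understand', 'big', 'sky'] (min_width=18, slack=0)
Line 3: ['sand', 'ocean', 'heart'] (min_width=16, slack=2)
Line 4: ['desert', 'end', 'be'] (min_width=13, slack=5)
Line 5: ['white'] (min_width=5, slack=13)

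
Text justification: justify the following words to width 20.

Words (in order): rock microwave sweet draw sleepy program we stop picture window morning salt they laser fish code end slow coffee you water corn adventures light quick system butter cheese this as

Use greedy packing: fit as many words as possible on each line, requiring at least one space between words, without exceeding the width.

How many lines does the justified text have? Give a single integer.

Answer: 10

Derivation:
Line 1: ['rock', 'microwave', 'sweet'] (min_width=20, slack=0)
Line 2: ['draw', 'sleepy', 'program'] (min_width=19, slack=1)
Line 3: ['we', 'stop', 'picture'] (min_width=15, slack=5)
Line 4: ['window', 'morning', 'salt'] (min_width=19, slack=1)
Line 5: ['they', 'laser', 'fish', 'code'] (min_width=20, slack=0)
Line 6: ['end', 'slow', 'coffee', 'you'] (min_width=19, slack=1)
Line 7: ['water', 'corn'] (min_width=10, slack=10)
Line 8: ['adventures', 'light'] (min_width=16, slack=4)
Line 9: ['quick', 'system', 'butter'] (min_width=19, slack=1)
Line 10: ['cheese', 'this', 'as'] (min_width=14, slack=6)
Total lines: 10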